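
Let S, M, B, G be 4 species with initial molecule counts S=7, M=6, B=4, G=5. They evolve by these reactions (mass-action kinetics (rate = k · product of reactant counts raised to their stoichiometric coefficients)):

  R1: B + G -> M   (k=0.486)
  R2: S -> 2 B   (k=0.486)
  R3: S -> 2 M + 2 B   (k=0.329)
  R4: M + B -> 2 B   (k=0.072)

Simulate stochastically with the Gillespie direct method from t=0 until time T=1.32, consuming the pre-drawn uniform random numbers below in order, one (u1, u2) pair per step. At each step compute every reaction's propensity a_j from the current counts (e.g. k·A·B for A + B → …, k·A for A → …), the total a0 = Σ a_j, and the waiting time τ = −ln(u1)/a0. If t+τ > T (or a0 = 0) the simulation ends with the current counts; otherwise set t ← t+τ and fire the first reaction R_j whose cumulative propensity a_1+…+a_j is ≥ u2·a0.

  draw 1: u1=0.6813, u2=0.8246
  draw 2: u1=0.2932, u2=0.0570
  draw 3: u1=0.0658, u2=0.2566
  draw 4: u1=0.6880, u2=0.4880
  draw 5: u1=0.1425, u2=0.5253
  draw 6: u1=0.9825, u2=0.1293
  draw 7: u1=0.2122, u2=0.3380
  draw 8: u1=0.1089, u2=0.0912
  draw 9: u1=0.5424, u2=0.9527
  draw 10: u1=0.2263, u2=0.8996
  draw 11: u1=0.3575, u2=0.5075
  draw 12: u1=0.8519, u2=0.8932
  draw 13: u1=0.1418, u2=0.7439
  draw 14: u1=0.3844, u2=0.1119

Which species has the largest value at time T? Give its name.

t=0.000: S=7 M=6 B=4 G=5
Draw 1: a1=9.720, a2=3.402, a3=2.303, a4=1.728, a0=17.153; τ=−ln(0.6813)/17.153=0.022 → t=0.022; u2·a0=0.8246·17.153=14.144; a1+a2=13.122 < 14.144 ≤ a1+…+a3=15.425 → R3 fires; S=6 M=8 B=6 G=5
Draw 2: a1=14.580, a2=2.916, a3=1.974, a4=3.456, a0=22.926; τ=−ln(0.2932)/22.926=0.054 → t=0.076; u2·a0=0.0570·22.926=1.307 ≤ a1=14.580 → R1 fires; S=6 M=9 B=5 G=4
Draw 3: a1=9.720, a2=2.916, a3=1.974, a4=3.240, a0=17.850; τ=−ln(0.0658)/17.850=0.152 → t=0.228; u2·a0=0.2566·17.850=4.580 ≤ a1=9.720 → R1 fires; S=6 M=10 B=4 G=3
Draw 4: a1=5.832, a2=2.916, a3=1.974, a4=2.880, a0=13.602; τ=−ln(0.6880)/13.602=0.027 → t=0.256; u2·a0=0.4880·13.602=6.638; a1=5.832 < 6.638 ≤ a1+a2=8.748 → R2 fires; S=5 M=10 B=6 G=3
Draw 5: a1=8.748, a2=2.430, a3=1.645, a4=4.320, a0=17.143; τ=−ln(0.1425)/17.143=0.114 → t=0.369; u2·a0=0.5253·17.143=9.005; a1=8.748 < 9.005 ≤ a1+a2=11.178 → R2 fires; S=4 M=10 B=8 G=3
Draw 6: a1=11.664, a2=1.944, a3=1.316, a4=5.760, a0=20.684; τ=−ln(0.9825)/20.684=0.001 → t=0.370; u2·a0=0.1293·20.684=2.674 ≤ a1=11.664 → R1 fires; S=4 M=11 B=7 G=2
Draw 7: a1=6.804, a2=1.944, a3=1.316, a4=5.544, a0=15.608; τ=−ln(0.2122)/15.608=0.099 → t=0.470; u2·a0=0.3380·15.608=5.276 ≤ a1=6.804 → R1 fires; S=4 M=12 B=6 G=1
Draw 8: a1=2.916, a2=1.944, a3=1.316, a4=5.184, a0=11.360; τ=−ln(0.1089)/11.360=0.195 → t=0.665; u2·a0=0.0912·11.360=1.036 ≤ a1=2.916 → R1 fires; S=4 M=13 B=5 G=0
Draw 9: a1=0.000, a2=1.944, a3=1.316, a4=4.680, a0=7.940; τ=−ln(0.5424)/7.940=0.077 → t=0.742; u2·a0=0.9527·7.940=7.564; a1+…+a3=3.260 < 7.564 ≤ a1+…+a4=7.940 → R4 fires; S=4 M=12 B=6 G=0
Draw 10: a1=0.000, a2=1.944, a3=1.316, a4=5.184, a0=8.444; τ=−ln(0.2263)/8.444=0.176 → t=0.918; u2·a0=0.8996·8.444=7.596; a1+…+a3=3.260 < 7.596 ≤ a1+…+a4=8.444 → R4 fires; S=4 M=11 B=7 G=0
Draw 11: a1=0.000, a2=1.944, a3=1.316, a4=5.544, a0=8.804; τ=−ln(0.3575)/8.804=0.117 → t=1.035; u2·a0=0.5075·8.804=4.468; a1+…+a3=3.260 < 4.468 ≤ a1+…+a4=8.804 → R4 fires; S=4 M=10 B=8 G=0
Draw 12: a1=0.000, a2=1.944, a3=1.316, a4=5.760, a0=9.020; τ=−ln(0.8519)/9.020=0.018 → t=1.052; u2·a0=0.8932·9.020=8.057; a1+…+a3=3.260 < 8.057 ≤ a1+…+a4=9.020 → R4 fires; S=4 M=9 B=9 G=0
Draw 13: a1=0.000, a2=1.944, a3=1.316, a4=5.832, a0=9.092; τ=−ln(0.1418)/9.092=0.215 → t=1.267; u2·a0=0.7439·9.092=6.764; a1+…+a3=3.260 < 6.764 ≤ a1+…+a4=9.092 → R4 fires; S=4 M=8 B=10 G=0
Draw 14: a1=0.000, a2=1.944, a3=1.316, a4=5.760, a0=9.020; τ=−ln(0.3844)/9.020=0.106 → t=1.373 > T=1.32: stop.
At T=1.32: S=4 M=8 B=10 G=0; the largest is B.

Dominant species at T: B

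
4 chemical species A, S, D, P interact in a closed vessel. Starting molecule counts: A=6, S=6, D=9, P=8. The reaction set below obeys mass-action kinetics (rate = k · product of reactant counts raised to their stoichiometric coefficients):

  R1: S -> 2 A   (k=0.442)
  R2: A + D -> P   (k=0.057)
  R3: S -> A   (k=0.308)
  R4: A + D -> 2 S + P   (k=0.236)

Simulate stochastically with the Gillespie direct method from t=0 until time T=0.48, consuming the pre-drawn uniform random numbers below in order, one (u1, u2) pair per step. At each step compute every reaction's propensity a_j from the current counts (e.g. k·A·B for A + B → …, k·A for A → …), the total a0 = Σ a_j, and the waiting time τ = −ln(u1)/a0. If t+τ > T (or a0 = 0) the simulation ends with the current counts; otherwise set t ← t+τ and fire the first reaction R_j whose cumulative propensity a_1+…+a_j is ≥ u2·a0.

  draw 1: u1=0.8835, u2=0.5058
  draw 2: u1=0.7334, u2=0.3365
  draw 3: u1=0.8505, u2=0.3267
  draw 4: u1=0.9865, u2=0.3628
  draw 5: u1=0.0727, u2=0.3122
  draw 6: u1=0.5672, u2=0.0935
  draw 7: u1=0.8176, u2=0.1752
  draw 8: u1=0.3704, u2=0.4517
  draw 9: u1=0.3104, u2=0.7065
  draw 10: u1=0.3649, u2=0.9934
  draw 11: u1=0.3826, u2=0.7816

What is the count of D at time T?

t=0.000: A=6 S=6 D=9 P=8
Draw 1: a1=2.652, a2=3.078, a3=1.848, a4=12.744, a0=20.322; τ=−ln(0.8835)/20.322=0.006 → t=0.006; u2·a0=0.5058·20.322=10.279; a1+…+a3=7.578 < 10.279 ≤ a1+…+a4=20.322 → R4 fires; A=5 S=8 D=8 P=9
Draw 2: a1=3.536, a2=2.280, a3=2.464, a4=9.440, a0=17.720; τ=−ln(0.7334)/17.720=0.017 → t=0.024; u2·a0=0.3365·17.720=5.963; a1+a2=5.816 < 5.963 ≤ a1+…+a3=8.280 → R3 fires; A=6 S=7 D=8 P=9
Draw 3: a1=3.094, a2=2.736, a3=2.156, a4=11.328, a0=19.314; τ=−ln(0.8505)/19.314=0.008 → t=0.032; u2·a0=0.3267·19.314=6.310; a1+a2=5.830 < 6.310 ≤ a1+…+a3=7.986 → R3 fires; A=7 S=6 D=8 P=9
Draw 4: a1=2.652, a2=3.192, a3=1.848, a4=13.216, a0=20.908; τ=−ln(0.9865)/20.908=0.001 → t=0.033; u2·a0=0.3628·20.908=7.585; a1+a2=5.844 < 7.585 ≤ a1+…+a3=7.692 → R3 fires; A=8 S=5 D=8 P=9
Draw 5: a1=2.210, a2=3.648, a3=1.540, a4=15.104, a0=22.502; τ=−ln(0.0727)/22.502=0.116 → t=0.149; u2·a0=0.3122·22.502=7.025; a1+a2=5.858 < 7.025 ≤ a1+…+a3=7.398 → R3 fires; A=9 S=4 D=8 P=9
Draw 6: a1=1.768, a2=4.104, a3=1.232, a4=16.992, a0=24.096; τ=−ln(0.5672)/24.096=0.024 → t=0.173; u2·a0=0.0935·24.096=2.253; a1=1.768 < 2.253 ≤ a1+a2=5.872 → R2 fires; A=8 S=4 D=7 P=10
Draw 7: a1=1.768, a2=3.192, a3=1.232, a4=13.216, a0=19.408; τ=−ln(0.8176)/19.408=0.010 → t=0.183; u2·a0=0.1752·19.408=3.400; a1=1.768 < 3.400 ≤ a1+a2=4.960 → R2 fires; A=7 S=4 D=6 P=11
Draw 8: a1=1.768, a2=2.394, a3=1.232, a4=9.912, a0=15.306; τ=−ln(0.3704)/15.306=0.065 → t=0.248; u2·a0=0.4517·15.306=6.914; a1+…+a3=5.394 < 6.914 ≤ a1+…+a4=15.306 → R4 fires; A=6 S=6 D=5 P=12
Draw 9: a1=2.652, a2=1.710, a3=1.848, a4=7.080, a0=13.290; τ=−ln(0.3104)/13.290=0.088 → t=0.336; u2·a0=0.7065·13.290=9.389; a1+…+a3=6.210 < 9.389 ≤ a1+…+a4=13.290 → R4 fires; A=5 S=8 D=4 P=13
Draw 10: a1=3.536, a2=1.140, a3=2.464, a4=4.720, a0=11.860; τ=−ln(0.3649)/11.860=0.085 → t=0.421; u2·a0=0.9934·11.860=11.782; a1+…+a3=7.140 < 11.782 ≤ a1+…+a4=11.860 → R4 fires; A=4 S=10 D=3 P=14
Draw 11: a1=4.420, a2=0.684, a3=3.080, a4=2.832, a0=11.016; τ=−ln(0.3826)/11.016=0.087 → t=0.508 > T=0.48: stop.
Read off D at T=0.48: 3

D at T = 3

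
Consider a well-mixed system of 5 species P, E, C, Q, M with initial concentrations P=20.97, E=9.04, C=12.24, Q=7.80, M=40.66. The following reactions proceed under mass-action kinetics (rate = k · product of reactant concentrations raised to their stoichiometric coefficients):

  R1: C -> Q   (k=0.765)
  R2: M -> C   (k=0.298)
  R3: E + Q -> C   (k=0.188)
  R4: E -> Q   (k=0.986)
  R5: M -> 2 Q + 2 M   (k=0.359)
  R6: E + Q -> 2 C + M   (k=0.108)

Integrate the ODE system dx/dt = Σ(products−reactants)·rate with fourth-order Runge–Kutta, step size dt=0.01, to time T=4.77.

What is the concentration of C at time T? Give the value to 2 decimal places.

C at T = 21.08

RK4 with dt=0.01: 477 steps to T=4.77. Trajectory (selected grid times):
t=0.00: P=20.97 E=9.04 C=12.24 Q=7.80 M=40.66
t=0.53: P=20.97 E=0.42 C=20.98 Q=26.46 M=44.53
t=1.06: P=20.97 E=0.00 C=20.26 Q=51.80 M=46.13
t=1.59: P=20.97 E=0.00 C=19.60 Q=77.70 M=47.65
t=2.12: P=20.97 E=0.00 C=19.36 Q=104.02 M=49.22
t=2.65: P=20.97 E=0.00 C=19.41 Q=130.90 M=50.83
t=3.18: P=20.97 E=0.00 C=19.66 Q=158.48 M=52.50
t=3.71: P=20.97 E=0.00 C=20.04 Q=186.83 M=54.23
t=4.24: P=20.97 E=0.00 C=20.52 Q=216.02 M=56.01
t=4.77: P=20.97 E=0.00 C=21.08 Q=246.12 M=57.85
Read off C at T=4.77: 21.08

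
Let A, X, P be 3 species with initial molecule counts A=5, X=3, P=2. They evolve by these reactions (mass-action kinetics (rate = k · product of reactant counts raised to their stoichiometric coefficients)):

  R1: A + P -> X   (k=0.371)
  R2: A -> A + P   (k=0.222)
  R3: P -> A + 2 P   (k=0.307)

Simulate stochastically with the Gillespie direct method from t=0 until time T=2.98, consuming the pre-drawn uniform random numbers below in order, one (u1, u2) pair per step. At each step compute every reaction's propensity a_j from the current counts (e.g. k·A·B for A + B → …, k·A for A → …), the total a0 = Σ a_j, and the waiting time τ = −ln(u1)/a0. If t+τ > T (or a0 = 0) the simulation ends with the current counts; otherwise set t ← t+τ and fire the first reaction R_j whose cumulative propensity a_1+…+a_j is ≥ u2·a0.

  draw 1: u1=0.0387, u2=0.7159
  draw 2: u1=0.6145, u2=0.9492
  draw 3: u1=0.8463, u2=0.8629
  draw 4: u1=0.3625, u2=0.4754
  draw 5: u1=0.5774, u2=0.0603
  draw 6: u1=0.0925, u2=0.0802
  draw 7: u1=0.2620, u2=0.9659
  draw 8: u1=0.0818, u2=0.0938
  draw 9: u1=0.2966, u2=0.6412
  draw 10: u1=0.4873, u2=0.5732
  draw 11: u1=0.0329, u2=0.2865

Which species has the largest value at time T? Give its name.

t=0.000: A=5 X=3 P=2
Draw 1: a1=3.710, a2=1.110, a3=0.614, a0=5.434; τ=−ln(0.0387)/5.434=0.598 → t=0.598; u2·a0=0.7159·5.434=3.890; a1=3.710 < 3.890 ≤ a1+a2=4.820 → R2 fires; A=5 X=3 P=3
Draw 2: a1=5.565, a2=1.110, a3=0.921, a0=7.596; τ=−ln(0.6145)/7.596=0.064 → t=0.663; u2·a0=0.9492·7.596=7.210; a1+a2=6.675 < 7.210 ≤ a1+…+a3=7.596 → R3 fires; A=6 X=3 P=4
Draw 3: a1=8.904, a2=1.332, a3=1.228, a0=11.464; τ=−ln(0.8463)/11.464=0.015 → t=0.677; u2·a0=0.8629·11.464=9.892; a1=8.904 < 9.892 ≤ a1+a2=10.236 → R2 fires; A=6 X=3 P=5
Draw 4: a1=11.130, a2=1.332, a3=1.535, a0=13.997; τ=−ln(0.3625)/13.997=0.072 → t=0.750; u2·a0=0.4754·13.997=6.654 ≤ a1=11.130 → R1 fires; A=5 X=4 P=4
Draw 5: a1=7.420, a2=1.110, a3=1.228, a0=9.758; τ=−ln(0.5774)/9.758=0.056 → t=0.806; u2·a0=0.0603·9.758=0.588 ≤ a1=7.420 → R1 fires; A=4 X=5 P=3
Draw 6: a1=4.452, a2=0.888, a3=0.921, a0=6.261; τ=−ln(0.0925)/6.261=0.380 → t=1.186; u2·a0=0.0802·6.261=0.502 ≤ a1=4.452 → R1 fires; A=3 X=6 P=2
Draw 7: a1=2.226, a2=0.666, a3=0.614, a0=3.506; τ=−ln(0.2620)/3.506=0.382 → t=1.568; u2·a0=0.9659·3.506=3.386; a1+a2=2.892 < 3.386 ≤ a1+…+a3=3.506 → R3 fires; A=4 X=6 P=3
Draw 8: a1=4.452, a2=0.888, a3=0.921, a0=6.261; τ=−ln(0.0818)/6.261=0.400 → t=1.968; u2·a0=0.0938·6.261=0.587 ≤ a1=4.452 → R1 fires; A=3 X=7 P=2
Draw 9: a1=2.226, a2=0.666, a3=0.614, a0=3.506; τ=−ln(0.2966)/3.506=0.347 → t=2.315; u2·a0=0.6412·3.506=2.248; a1=2.226 < 2.248 ≤ a1+a2=2.892 → R2 fires; A=3 X=7 P=3
Draw 10: a1=3.339, a2=0.666, a3=0.921, a0=4.926; τ=−ln(0.4873)/4.926=0.146 → t=2.461; u2·a0=0.5732·4.926=2.824 ≤ a1=3.339 → R1 fires; A=2 X=8 P=2
Draw 11: a1=1.484, a2=0.444, a3=0.614, a0=2.542; τ=−ln(0.0329)/2.542=1.343 → t=3.804 > T=2.98: stop.
At T=2.98: A=2 X=8 P=2; the largest is X.

Dominant species at T: X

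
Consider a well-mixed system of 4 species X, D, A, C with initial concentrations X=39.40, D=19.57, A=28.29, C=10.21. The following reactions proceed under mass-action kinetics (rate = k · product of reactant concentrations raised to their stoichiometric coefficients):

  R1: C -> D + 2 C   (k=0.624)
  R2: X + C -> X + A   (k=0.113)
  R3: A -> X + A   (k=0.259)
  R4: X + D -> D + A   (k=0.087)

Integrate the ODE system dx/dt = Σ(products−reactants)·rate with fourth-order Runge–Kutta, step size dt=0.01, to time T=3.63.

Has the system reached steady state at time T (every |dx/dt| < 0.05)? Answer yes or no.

RK4 with dt=0.01: 363 steps to T=3.63. Trajectory (selected grid times):
t=0.00: X=39.40 D=19.57 A=28.29 C=10.21
t=0.40: X=22.80 D=21.02 A=57.83 C=3.38
t=0.81: X=15.66 D=21.65 A=74.22 C=1.84
t=1.21: X=13.19 D=22.02 A=85.98 C=1.24
t=1.61: X=12.73 D=22.29 A=96.51 C=0.89
t=2.02: X=13.23 D=22.48 A=107.28 C=0.63
t=2.42: X=14.18 D=22.61 A=118.34 C=0.44
t=2.82: X=15.40 D=22.70 A=130.23 C=0.29
t=3.23: X=16.85 D=22.76 A=143.46 C=0.18
t=3.63: X=18.45 D=22.80 A=157.55 C=0.10
Rates at T: R1=0.0636, R2=0.2126, R3=40.8067, R4=36.5959
dx/dt at T (Σ net stoichiometry × rate): X=+4.2107, D=+0.0636, A=+36.8085, C=-0.1490
Largest |dx/dt| is |+36.8085| (A) ≥ 0.05 → not steady.

Steady state at T: no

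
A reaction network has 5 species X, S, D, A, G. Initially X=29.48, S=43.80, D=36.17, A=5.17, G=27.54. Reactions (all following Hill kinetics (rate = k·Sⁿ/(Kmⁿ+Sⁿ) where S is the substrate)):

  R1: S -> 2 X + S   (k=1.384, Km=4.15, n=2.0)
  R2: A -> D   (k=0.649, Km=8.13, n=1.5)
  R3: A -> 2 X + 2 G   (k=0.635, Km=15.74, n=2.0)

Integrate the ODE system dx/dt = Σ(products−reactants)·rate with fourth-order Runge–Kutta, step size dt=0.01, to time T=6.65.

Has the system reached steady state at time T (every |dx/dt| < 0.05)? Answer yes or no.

Steady state at T: no

RK4 with dt=0.01: 665 steps to T=6.65. Trajectory (selected grid times):
t=0.00: X=29.48 S=43.80 D=36.17 A=5.17 G=27.54
t=0.74: X=31.60 S=43.80 D=36.33 A=4.97 G=27.63
t=1.48: X=33.71 S=43.80 D=36.48 A=4.77 G=27.71
t=2.22: X=35.82 S=43.80 D=36.63 A=4.59 G=27.79
t=2.96: X=37.92 S=43.80 D=36.77 A=4.41 G=27.86
t=3.69: X=39.99 S=43.80 D=36.90 A=4.25 G=27.92
t=4.43: X=42.08 S=43.80 D=37.03 A=4.09 G=27.98
t=5.17: X=44.17 S=43.80 D=37.15 A=3.94 G=28.04
t=5.91: X=46.25 S=43.80 D=37.27 A=3.79 G=28.10
t=6.65: X=48.33 S=43.80 D=37.38 A=3.65 G=28.15
Rates at T: R1=1.3717, R2=0.1502, R3=0.0325
dx/dt at T (Σ net stoichiometry × rate): X=+2.8083, S=+0.0000, D=+0.1502, A=-0.1827, G=+0.0649
Largest |dx/dt| is |+2.8083| (X) ≥ 0.05 → not steady.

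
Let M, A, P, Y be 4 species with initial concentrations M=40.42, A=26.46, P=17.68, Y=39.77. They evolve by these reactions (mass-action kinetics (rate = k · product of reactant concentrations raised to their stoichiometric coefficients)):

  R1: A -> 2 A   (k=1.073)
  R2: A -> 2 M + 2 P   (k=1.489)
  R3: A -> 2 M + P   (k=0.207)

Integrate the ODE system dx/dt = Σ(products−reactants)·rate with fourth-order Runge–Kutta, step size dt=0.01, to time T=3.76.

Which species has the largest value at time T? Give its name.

Dominant species at T: M

RK4 with dt=0.01: 376 steps to T=3.76. Trajectory (selected grid times):
t=0.00: M=40.42 A=26.46 P=17.68 Y=39.77
t=0.42: M=73.59 A=20.37 P=48.82 Y=39.77
t=0.84: M=99.12 A=15.68 P=72.80 Y=39.77
t=1.25: M=118.36 A=12.14 P=90.87 Y=39.77
t=1.67: M=133.59 A=9.35 P=105.16 Y=39.77
t=2.09: M=145.30 A=7.20 P=116.16 Y=39.77
t=2.51: M=154.32 A=5.54 P=124.63 Y=39.77
t=2.92: M=161.12 A=4.29 P=131.02 Y=39.77
t=3.34: M=166.50 A=3.30 P=136.07 Y=39.77
t=3.76: M=170.64 A=2.54 P=139.95 Y=39.77
At T=3.76: M=170.64 A=2.54 P=139.95 Y=39.77; the largest is M.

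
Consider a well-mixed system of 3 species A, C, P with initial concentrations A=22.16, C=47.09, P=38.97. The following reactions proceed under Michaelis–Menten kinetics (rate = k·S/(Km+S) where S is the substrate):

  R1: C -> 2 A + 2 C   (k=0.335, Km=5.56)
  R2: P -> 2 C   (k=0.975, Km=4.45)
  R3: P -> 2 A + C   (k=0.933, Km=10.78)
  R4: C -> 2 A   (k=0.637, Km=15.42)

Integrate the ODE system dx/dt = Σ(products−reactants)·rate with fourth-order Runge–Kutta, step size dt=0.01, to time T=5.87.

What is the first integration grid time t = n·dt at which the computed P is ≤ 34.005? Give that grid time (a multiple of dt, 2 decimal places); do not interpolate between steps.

RK4 with dt=0.01: 587 steps to T=5.87. Trajectory (selected grid times):
t=0.00: A=22.16 C=47.09 P=38.97
t=0.65: A=24.12 C=48.58 P=37.93
t=1.30: A=26.09 C=50.07 P=36.89
t=1.96: A=28.08 C=51.56 P=35.84
t=2.61: A=30.04 C=53.03 P=34.82
t=3.12: A=31.58 C=54.18 P=34.01
t=3.13: A=31.61 C=54.20 P=34.00
t=3.26: A=32.00 C=54.49 P=33.79
t=3.91: A=33.96 C=55.94 P=32.78
t=4.57: A=35.95 C=57.40 P=31.75
t=5.22: A=37.90 C=58.84 P=30.74
t=5.87: A=39.85 C=60.26 P=29.74
P(3.12)=34.013 > 34.005 but P(3.13)=33.997 ≤ 34.005, so the first grid time is t=3.13.

Threshold first reached at t = 3.13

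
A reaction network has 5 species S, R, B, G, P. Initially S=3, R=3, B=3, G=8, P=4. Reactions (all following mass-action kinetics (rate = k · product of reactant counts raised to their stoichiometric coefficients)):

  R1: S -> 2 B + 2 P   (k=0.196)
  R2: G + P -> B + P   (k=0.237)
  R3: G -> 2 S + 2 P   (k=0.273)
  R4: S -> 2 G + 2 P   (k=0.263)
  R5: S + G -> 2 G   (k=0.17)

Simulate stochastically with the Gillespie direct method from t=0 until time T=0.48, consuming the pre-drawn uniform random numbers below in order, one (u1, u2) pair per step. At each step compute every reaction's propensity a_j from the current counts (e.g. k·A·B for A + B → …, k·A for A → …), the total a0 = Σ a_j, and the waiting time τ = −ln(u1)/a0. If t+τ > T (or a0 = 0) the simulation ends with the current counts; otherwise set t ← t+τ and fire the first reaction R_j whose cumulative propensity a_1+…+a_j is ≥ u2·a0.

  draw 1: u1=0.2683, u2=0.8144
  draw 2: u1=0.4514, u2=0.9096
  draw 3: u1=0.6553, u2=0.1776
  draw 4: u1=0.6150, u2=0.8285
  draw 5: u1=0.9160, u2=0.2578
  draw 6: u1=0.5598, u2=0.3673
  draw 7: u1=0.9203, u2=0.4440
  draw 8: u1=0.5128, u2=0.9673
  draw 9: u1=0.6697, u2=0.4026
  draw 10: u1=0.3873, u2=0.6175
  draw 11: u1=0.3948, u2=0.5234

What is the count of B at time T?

t=0.000: S=3 R=3 B=3 G=8 P=4
Draw 1: a1=0.588, a2=7.584, a3=2.184, a4=0.789, a5=4.080, a0=15.225; τ=−ln(0.2683)/15.225=0.086 → t=0.086; u2·a0=0.8144·15.225=12.399; a1+…+a4=11.145 < 12.399 ≤ a1+…+a5=15.225 → R5 fires; S=2 R=3 B=3 G=9 P=4
Draw 2: a1=0.392, a2=8.532, a3=2.457, a4=0.526, a5=3.060, a0=14.967; τ=−ln(0.4514)/14.967=0.053 → t=0.140; u2·a0=0.9096·14.967=13.614; a1+…+a4=11.907 < 13.614 ≤ a1+…+a5=14.967 → R5 fires; S=1 R=3 B=3 G=10 P=4
Draw 3: a1=0.196, a2=9.480, a3=2.730, a4=0.263, a5=1.700, a0=14.369; τ=−ln(0.6553)/14.369=0.029 → t=0.169; u2·a0=0.1776·14.369=2.552; a1=0.196 < 2.552 ≤ a1+a2=9.676 → R2 fires; S=1 R=3 B=4 G=9 P=4
Draw 4: a1=0.196, a2=8.532, a3=2.457, a4=0.263, a5=1.530, a0=12.978; τ=−ln(0.6150)/12.978=0.037 → t=0.206; u2·a0=0.8285·12.978=10.752; a1+a2=8.728 < 10.752 ≤ a1+…+a3=11.185 → R3 fires; S=3 R=3 B=4 G=8 P=6
Draw 5: a1=0.588, a2=11.376, a3=2.184, a4=0.789, a5=4.080, a0=19.017; τ=−ln(0.9160)/19.017=0.005 → t=0.211; u2·a0=0.2578·19.017=4.903; a1=0.588 < 4.903 ≤ a1+a2=11.964 → R2 fires; S=3 R=3 B=5 G=7 P=6
Draw 6: a1=0.588, a2=9.954, a3=1.911, a4=0.789, a5=3.570, a0=16.812; τ=−ln(0.5598)/16.812=0.035 → t=0.246; u2·a0=0.3673·16.812=6.175; a1=0.588 < 6.175 ≤ a1+a2=10.542 → R2 fires; S=3 R=3 B=6 G=6 P=6
Draw 7: a1=0.588, a2=8.532, a3=1.638, a4=0.789, a5=3.060, a0=14.607; τ=−ln(0.9203)/14.607=0.006 → t=0.251; u2·a0=0.4440·14.607=6.486; a1=0.588 < 6.486 ≤ a1+a2=9.120 → R2 fires; S=3 R=3 B=7 G=5 P=6
Draw 8: a1=0.588, a2=7.110, a3=1.365, a4=0.789, a5=2.550, a0=12.402; τ=−ln(0.5128)/12.402=0.054 → t=0.305; u2·a0=0.9673·12.402=11.996; a1+…+a4=9.852 < 11.996 ≤ a1+…+a5=12.402 → R5 fires; S=2 R=3 B=7 G=6 P=6
Draw 9: a1=0.392, a2=8.532, a3=1.638, a4=0.526, a5=2.040, a0=13.128; τ=−ln(0.6697)/13.128=0.031 → t=0.336; u2·a0=0.4026·13.128=5.285; a1=0.392 < 5.285 ≤ a1+a2=8.924 → R2 fires; S=2 R=3 B=8 G=5 P=6
Draw 10: a1=0.392, a2=7.110, a3=1.365, a4=0.526, a5=1.700, a0=11.093; τ=−ln(0.3873)/11.093=0.086 → t=0.421; u2·a0=0.6175·11.093=6.850; a1=0.392 < 6.850 ≤ a1+a2=7.502 → R2 fires; S=2 R=3 B=9 G=4 P=6
Draw 11: a1=0.392, a2=5.688, a3=1.092, a4=0.526, a5=1.360, a0=9.058; τ=−ln(0.3948)/9.058=0.103 → t=0.524 > T=0.48: stop.
Read off B at T=0.48: 9

B at T = 9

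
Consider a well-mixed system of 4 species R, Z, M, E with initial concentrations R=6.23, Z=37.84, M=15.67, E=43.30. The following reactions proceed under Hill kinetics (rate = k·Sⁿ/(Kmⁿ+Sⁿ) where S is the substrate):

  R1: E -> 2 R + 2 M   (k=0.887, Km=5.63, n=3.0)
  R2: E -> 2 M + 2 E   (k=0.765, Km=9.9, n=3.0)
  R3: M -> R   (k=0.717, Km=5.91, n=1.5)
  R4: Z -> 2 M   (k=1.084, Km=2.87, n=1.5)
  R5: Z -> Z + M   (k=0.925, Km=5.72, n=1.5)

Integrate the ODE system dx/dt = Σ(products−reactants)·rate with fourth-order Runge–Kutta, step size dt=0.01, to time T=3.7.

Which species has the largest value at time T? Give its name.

Dominant species at T: E

RK4 with dt=0.01: 370 steps to T=3.7. Trajectory (selected grid times):
t=0.00: R=6.23 Z=37.84 M=15.67 E=43.30
t=0.41: R=7.20 Z=37.40 M=18.00 E=43.25
t=0.82: R=8.18 Z=36.97 M=20.32 E=43.19
t=1.23: R=9.16 Z=36.53 M=22.64 E=43.14
t=1.64: R=10.15 Z=36.10 M=24.95 E=43.09
t=2.06: R=11.16 Z=35.65 M=27.31 E=43.03
t=2.47: R=12.16 Z=35.22 M=29.61 E=42.98
t=2.88: R=13.15 Z=34.79 M=31.91 E=42.93
t=3.29: R=14.15 Z=34.35 M=34.21 E=42.87
t=3.70: R=15.15 Z=33.92 M=36.50 E=42.82
At T=3.7: R=15.15 Z=33.92 M=36.50 E=42.82; the largest is E.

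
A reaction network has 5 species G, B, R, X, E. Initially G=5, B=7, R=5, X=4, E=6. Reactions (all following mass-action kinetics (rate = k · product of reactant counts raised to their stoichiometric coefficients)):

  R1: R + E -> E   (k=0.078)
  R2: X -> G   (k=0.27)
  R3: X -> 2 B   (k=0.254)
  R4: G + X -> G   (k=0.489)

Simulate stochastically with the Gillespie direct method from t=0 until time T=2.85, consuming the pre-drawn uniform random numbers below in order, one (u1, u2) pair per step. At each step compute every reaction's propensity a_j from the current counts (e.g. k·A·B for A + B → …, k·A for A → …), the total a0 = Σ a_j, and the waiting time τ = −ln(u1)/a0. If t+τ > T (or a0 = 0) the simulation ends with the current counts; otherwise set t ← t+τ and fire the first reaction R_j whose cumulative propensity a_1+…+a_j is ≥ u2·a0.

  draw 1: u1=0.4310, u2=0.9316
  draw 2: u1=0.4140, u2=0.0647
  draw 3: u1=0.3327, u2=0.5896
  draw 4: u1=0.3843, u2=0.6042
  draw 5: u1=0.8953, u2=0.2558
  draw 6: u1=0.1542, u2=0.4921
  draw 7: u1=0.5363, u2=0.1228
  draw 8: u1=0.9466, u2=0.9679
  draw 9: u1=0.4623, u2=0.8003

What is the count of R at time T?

t=0.000: G=5 B=7 R=5 X=4 E=6
Draw 1: a1=2.340, a2=1.080, a3=1.016, a4=9.780, a0=14.216; τ=−ln(0.4310)/14.216=0.059 → t=0.059; u2·a0=0.9316·14.216=13.244; a1+…+a3=4.436 < 13.244 ≤ a1+…+a4=14.216 → R4 fires; G=5 B=7 R=5 X=3 E=6
Draw 2: a1=2.340, a2=0.810, a3=0.762, a4=7.335, a0=11.247; τ=−ln(0.4140)/11.247=0.078 → t=0.138; u2·a0=0.0647·11.247=0.728 ≤ a1=2.340 → R1 fires; G=5 B=7 R=4 X=3 E=6
Draw 3: a1=1.872, a2=0.810, a3=0.762, a4=7.335, a0=10.779; τ=−ln(0.3327)/10.779=0.102 → t=0.240; u2·a0=0.5896·10.779=6.355; a1+…+a3=3.444 < 6.355 ≤ a1+…+a4=10.779 → R4 fires; G=5 B=7 R=4 X=2 E=6
Draw 4: a1=1.872, a2=0.540, a3=0.508, a4=4.890, a0=7.810; τ=−ln(0.3843)/7.810=0.122 → t=0.362; u2·a0=0.6042·7.810=4.719; a1+…+a3=2.920 < 4.719 ≤ a1+…+a4=7.810 → R4 fires; G=5 B=7 R=4 X=1 E=6
Draw 5: a1=1.872, a2=0.270, a3=0.254, a4=2.445, a0=4.841; τ=−ln(0.8953)/4.841=0.023 → t=0.385; u2·a0=0.2558·4.841=1.238 ≤ a1=1.872 → R1 fires; G=5 B=7 R=3 X=1 E=6
Draw 6: a1=1.404, a2=0.270, a3=0.254, a4=2.445, a0=4.373; τ=−ln(0.1542)/4.373=0.428 → t=0.813; u2·a0=0.4921·4.373=2.152; a1+…+a3=1.928 < 2.152 ≤ a1+…+a4=4.373 → R4 fires; G=5 B=7 R=3 X=0 E=6
Draw 7: a1=1.404, a2=0.000, a3=0.000, a4=0.000, a0=1.404; τ=−ln(0.5363)/1.404=0.444 → t=1.256; u2·a0=0.1228·1.404=0.172 ≤ a1=1.404 → R1 fires; G=5 B=7 R=2 X=0 E=6
Draw 8: a1=0.936, a2=0.000, a3=0.000, a4=0.000, a0=0.936; τ=−ln(0.9466)/0.936=0.059 → t=1.315; u2·a0=0.9679·0.936=0.906 ≤ a1=0.936 → R1 fires; G=5 B=7 R=1 X=0 E=6
Draw 9: a1=0.468, a2=0.000, a3=0.000, a4=0.000, a0=0.468; τ=−ln(0.4623)/0.468=1.649 → t=2.964 > T=2.85: stop.
Read off R at T=2.85: 1

R at T = 1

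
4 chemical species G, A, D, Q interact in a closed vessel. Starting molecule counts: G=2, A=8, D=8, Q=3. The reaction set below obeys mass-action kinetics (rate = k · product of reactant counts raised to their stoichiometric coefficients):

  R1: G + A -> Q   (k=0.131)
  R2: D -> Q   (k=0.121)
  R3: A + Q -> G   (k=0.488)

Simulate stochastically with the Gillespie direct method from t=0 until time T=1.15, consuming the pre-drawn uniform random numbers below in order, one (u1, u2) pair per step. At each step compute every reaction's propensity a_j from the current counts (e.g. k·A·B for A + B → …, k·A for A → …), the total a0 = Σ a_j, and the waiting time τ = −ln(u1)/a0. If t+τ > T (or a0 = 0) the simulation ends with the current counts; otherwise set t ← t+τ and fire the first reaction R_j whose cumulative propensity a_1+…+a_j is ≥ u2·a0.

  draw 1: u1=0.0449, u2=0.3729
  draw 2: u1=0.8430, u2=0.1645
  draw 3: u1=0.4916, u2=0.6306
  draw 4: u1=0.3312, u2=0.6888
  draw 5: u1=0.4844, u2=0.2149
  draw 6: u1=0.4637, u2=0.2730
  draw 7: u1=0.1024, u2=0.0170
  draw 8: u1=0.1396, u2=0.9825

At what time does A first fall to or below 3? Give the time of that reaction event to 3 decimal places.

t=0.000: G=2 A=8 D=8 Q=3
Draw 1: a1=2.096, a2=0.968, a3=11.712, a0=14.776; τ=−ln(0.0449)/14.776=0.210 → t=0.210; u2·a0=0.3729·14.776=5.510; a1+a2=3.064 < 5.510 ≤ a1+…+a3=14.776 → R3 fires; G=3 A=7 D=8 Q=2
Draw 2: a1=2.751, a2=0.968, a3=6.832, a0=10.551; τ=−ln(0.8430)/10.551=0.016 → t=0.226; u2·a0=0.1645·10.551=1.736 ≤ a1=2.751 → R1 fires; G=2 A=6 D=8 Q=3
Draw 3: a1=1.572, a2=0.968, a3=8.784, a0=11.324; τ=−ln(0.4916)/11.324=0.063 → t=0.289; u2·a0=0.6306·11.324=7.141; a1+a2=2.540 < 7.141 ≤ a1+…+a3=11.324 → R3 fires; G=3 A=5 D=8 Q=2
Draw 4: a1=1.965, a2=0.968, a3=4.880, a0=7.813; τ=−ln(0.3312)/7.813=0.141 → t=0.430; u2·a0=0.6888·7.813=5.382; a1+a2=2.933 < 5.382 ≤ a1+…+a3=7.813 → R3 fires; G=4 A=4 D=8 Q=1
Draw 5: a1=2.096, a2=0.968, a3=1.952, a0=5.016; τ=−ln(0.4844)/5.016=0.145 → t=0.575; u2·a0=0.2149·5.016=1.078 ≤ a1=2.096 → R1 fires; G=3 A=3 D=8 Q=2
Draw 6: a1=1.179, a2=0.968, a3=2.928, a0=5.075; τ=−ln(0.4637)/5.075=0.151 → t=0.726; u2·a0=0.2730·5.075=1.385; a1=1.179 < 1.385 ≤ a1+a2=2.147 → R2 fires; G=3 A=3 D=7 Q=3
Draw 7: a1=1.179, a2=0.847, a3=4.392, a0=6.418; τ=−ln(0.1024)/6.418=0.355 → t=1.081; u2·a0=0.0170·6.418=0.109 ≤ a1=1.179 → R1 fires; G=2 A=2 D=7 Q=4
Draw 8: a1=0.524, a2=0.847, a3=3.904, a0=5.275; τ=−ln(0.1396)/5.275=0.373 → t=1.455 > T=1.15: stop.
A first becomes ≤ 3 when it reaches 3 at the event at t=0.575.

Threshold first reached at t = 0.575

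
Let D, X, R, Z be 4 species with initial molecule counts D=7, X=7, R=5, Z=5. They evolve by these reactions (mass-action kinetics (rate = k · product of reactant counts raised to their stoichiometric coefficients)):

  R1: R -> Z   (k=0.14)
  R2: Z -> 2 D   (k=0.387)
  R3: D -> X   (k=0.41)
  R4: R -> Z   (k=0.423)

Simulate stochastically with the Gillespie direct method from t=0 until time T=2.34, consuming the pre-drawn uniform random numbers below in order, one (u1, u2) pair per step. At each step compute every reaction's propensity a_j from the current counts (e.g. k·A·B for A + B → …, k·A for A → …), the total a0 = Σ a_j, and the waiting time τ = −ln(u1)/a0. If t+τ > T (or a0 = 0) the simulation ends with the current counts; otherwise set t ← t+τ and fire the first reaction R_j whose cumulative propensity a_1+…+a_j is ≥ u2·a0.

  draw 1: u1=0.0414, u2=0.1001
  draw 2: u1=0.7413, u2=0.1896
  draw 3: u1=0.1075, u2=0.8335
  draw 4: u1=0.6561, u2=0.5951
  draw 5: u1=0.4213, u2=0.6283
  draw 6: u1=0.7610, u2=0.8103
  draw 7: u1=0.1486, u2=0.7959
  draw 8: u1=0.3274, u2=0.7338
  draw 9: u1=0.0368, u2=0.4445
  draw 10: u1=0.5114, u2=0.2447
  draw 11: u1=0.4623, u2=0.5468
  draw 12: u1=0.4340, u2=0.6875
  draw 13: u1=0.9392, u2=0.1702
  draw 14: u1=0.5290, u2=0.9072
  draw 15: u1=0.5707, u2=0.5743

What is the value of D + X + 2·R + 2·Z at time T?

Check how each reaction changes W = D + X + 2·R + 2·Z (weight of products minus weight of reactants):
R1: R -> Z: (2·1) − (2·1) = 2 − 2 = 0
R2: Z -> 2 D: (1·2) − (2·1) = 2 − 2 = 0
R3: D -> X: (1·1) − (1·1) = 1 − 1 = 0
R4: R -> Z: (2·1) − (2·1) = 2 − 2 = 0
Every reaction leaves W unchanged, so W is conserved and no simulation is needed: W(T) = W(0) = 7 + 7 + 2·5 + 2·5 = 34

Value at T = 34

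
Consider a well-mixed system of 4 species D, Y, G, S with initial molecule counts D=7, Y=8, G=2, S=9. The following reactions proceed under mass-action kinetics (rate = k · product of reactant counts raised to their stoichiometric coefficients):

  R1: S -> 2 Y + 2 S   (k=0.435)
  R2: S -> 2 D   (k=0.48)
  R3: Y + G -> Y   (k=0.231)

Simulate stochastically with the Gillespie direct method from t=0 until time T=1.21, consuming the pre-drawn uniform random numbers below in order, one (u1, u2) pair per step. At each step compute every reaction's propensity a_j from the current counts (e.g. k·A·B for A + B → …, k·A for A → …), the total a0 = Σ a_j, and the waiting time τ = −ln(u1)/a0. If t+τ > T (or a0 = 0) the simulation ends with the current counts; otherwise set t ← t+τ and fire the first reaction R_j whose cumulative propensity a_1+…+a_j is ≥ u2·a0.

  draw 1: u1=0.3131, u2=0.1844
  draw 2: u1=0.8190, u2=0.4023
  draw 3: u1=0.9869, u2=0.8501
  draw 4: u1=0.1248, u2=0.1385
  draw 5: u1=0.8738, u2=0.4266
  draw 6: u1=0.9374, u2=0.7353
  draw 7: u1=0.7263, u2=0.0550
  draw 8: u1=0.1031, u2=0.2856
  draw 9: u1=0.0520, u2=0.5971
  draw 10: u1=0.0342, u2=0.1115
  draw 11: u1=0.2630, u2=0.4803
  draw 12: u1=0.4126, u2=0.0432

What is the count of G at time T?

t=0.000: D=7 Y=8 G=2 S=9
Draw 1: a1=3.915, a2=4.320, a3=3.696, a0=11.931; τ=−ln(0.3131)/11.931=0.097 → t=0.097; u2·a0=0.1844·11.931=2.200 ≤ a1=3.915 → R1 fires; D=7 Y=10 G=2 S=10
Draw 2: a1=4.350, a2=4.800, a3=4.620, a0=13.770; τ=−ln(0.8190)/13.770=0.015 → t=0.112; u2·a0=0.4023·13.770=5.540; a1=4.350 < 5.540 ≤ a1+a2=9.150 → R2 fires; D=9 Y=10 G=2 S=9
Draw 3: a1=3.915, a2=4.320, a3=4.620, a0=12.855; τ=−ln(0.9869)/12.855=0.001 → t=0.113; u2·a0=0.8501·12.855=10.928; a1+a2=8.235 < 10.928 ≤ a1+…+a3=12.855 → R3 fires; D=9 Y=10 G=1 S=9
Draw 4: a1=3.915, a2=4.320, a3=2.310, a0=10.545; τ=−ln(0.1248)/10.545=0.197 → t=0.310; u2·a0=0.1385·10.545=1.460 ≤ a1=3.915 → R1 fires; D=9 Y=12 G=1 S=10
Draw 5: a1=4.350, a2=4.800, a3=2.772, a0=11.922; τ=−ln(0.8738)/11.922=0.011 → t=0.322; u2·a0=0.4266·11.922=5.086; a1=4.350 < 5.086 ≤ a1+a2=9.150 → R2 fires; D=11 Y=12 G=1 S=9
Draw 6: a1=3.915, a2=4.320, a3=2.772, a0=11.007; τ=−ln(0.9374)/11.007=0.006 → t=0.327; u2·a0=0.7353·11.007=8.093; a1=3.915 < 8.093 ≤ a1+a2=8.235 → R2 fires; D=13 Y=12 G=1 S=8
Draw 7: a1=3.480, a2=3.840, a3=2.772, a0=10.092; τ=−ln(0.7263)/10.092=0.032 → t=0.359; u2·a0=0.0550·10.092=0.555 ≤ a1=3.480 → R1 fires; D=13 Y=14 G=1 S=9
Draw 8: a1=3.915, a2=4.320, a3=3.234, a0=11.469; τ=−ln(0.1031)/11.469=0.198 → t=0.557; u2·a0=0.2856·11.469=3.276 ≤ a1=3.915 → R1 fires; D=13 Y=16 G=1 S=10
Draw 9: a1=4.350, a2=4.800, a3=3.696, a0=12.846; τ=−ln(0.0520)/12.846=0.230 → t=0.787; u2·a0=0.5971·12.846=7.670; a1=4.350 < 7.670 ≤ a1+a2=9.150 → R2 fires; D=15 Y=16 G=1 S=9
Draw 10: a1=3.915, a2=4.320, a3=3.696, a0=11.931; τ=−ln(0.0342)/11.931=0.283 → t=1.070; u2·a0=0.1115·11.931=1.330 ≤ a1=3.915 → R1 fires; D=15 Y=18 G=1 S=10
Draw 11: a1=4.350, a2=4.800, a3=4.158, a0=13.308; τ=−ln(0.2630)/13.308=0.100 → t=1.171; u2·a0=0.4803·13.308=6.392; a1=4.350 < 6.392 ≤ a1+a2=9.150 → R2 fires; D=17 Y=18 G=1 S=9
Draw 12: a1=3.915, a2=4.320, a3=4.158, a0=12.393; τ=−ln(0.4126)/12.393=0.071 → t=1.242 > T=1.21: stop.
Read off G at T=1.21: 1

G at T = 1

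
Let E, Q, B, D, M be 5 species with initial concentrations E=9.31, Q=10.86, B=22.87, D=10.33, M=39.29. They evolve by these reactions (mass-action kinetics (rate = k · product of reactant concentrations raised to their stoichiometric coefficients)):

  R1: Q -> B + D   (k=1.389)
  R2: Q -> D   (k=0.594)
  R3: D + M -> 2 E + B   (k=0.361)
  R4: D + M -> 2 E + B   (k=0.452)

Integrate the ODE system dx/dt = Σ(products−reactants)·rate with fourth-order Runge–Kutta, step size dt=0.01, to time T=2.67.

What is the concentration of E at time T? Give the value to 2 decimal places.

E at T = 51.56

RK4 with dt=0.01: 267 steps to T=2.67. Trajectory (selected grid times):
t=0.00: E=9.31 Q=10.86 B=22.87 D=10.33 M=39.29
t=0.30: E=38.42 Q=5.99 B=40.84 D=0.64 M=24.73
t=0.59: E=44.12 Q=3.37 B=45.52 D=0.41 M=21.88
t=0.89: E=47.47 Q=1.86 B=48.25 D=0.25 M=20.21
t=1.19: E=49.34 Q=1.03 B=49.78 D=0.15 M=19.27
t=1.48: E=50.36 Q=0.58 B=50.60 D=0.09 M=18.76
t=1.78: E=50.96 Q=0.32 B=51.08 D=0.05 M=18.47
t=2.08: E=51.28 Q=0.18 B=51.34 D=0.03 M=18.30
t=2.37: E=51.46 Q=0.10 B=51.48 D=0.02 M=18.21
t=2.67: E=51.56 Q=0.05 B=51.57 D=0.01 M=18.16
Read off E at T=2.67: 51.56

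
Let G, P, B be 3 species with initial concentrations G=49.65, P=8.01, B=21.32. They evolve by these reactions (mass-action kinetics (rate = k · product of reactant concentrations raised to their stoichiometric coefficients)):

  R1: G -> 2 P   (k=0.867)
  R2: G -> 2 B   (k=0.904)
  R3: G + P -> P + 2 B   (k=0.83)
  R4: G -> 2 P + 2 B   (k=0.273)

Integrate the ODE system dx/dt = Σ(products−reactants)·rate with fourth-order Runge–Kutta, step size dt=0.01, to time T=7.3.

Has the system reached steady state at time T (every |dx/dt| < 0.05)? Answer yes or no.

RK4 with dt=0.01: 730 steps to T=7.3. Trajectory (selected grid times):
t=0.00: G=49.65 P=8.01 B=21.32
t=0.81: G=0.00 P=17.09 B=113.71
t=1.62: G=0.00 P=17.09 B=113.71
t=2.43: G=0.00 P=17.09 B=113.71
t=3.24: G=0.00 P=17.09 B=113.71
t=4.06: G=0.00 P=17.09 B=113.71
t=4.87: G=0.00 P=17.09 B=113.71
t=5.68: G=0.00 P=17.09 B=113.71
t=6.49: G=0.00 P=17.09 B=113.71
t=7.30: G=0.00 P=17.09 B=113.71
Rates at T: R1=0.0000, R2=0.0000, R3=0.0000, R4=0.0000
dx/dt at T (Σ net stoichiometry × rate): G=-0.0000, P=+0.0000, B=+0.0000
Largest |dx/dt| is |+0.0000| (B) < 0.05 → steady.

Steady state at T: yes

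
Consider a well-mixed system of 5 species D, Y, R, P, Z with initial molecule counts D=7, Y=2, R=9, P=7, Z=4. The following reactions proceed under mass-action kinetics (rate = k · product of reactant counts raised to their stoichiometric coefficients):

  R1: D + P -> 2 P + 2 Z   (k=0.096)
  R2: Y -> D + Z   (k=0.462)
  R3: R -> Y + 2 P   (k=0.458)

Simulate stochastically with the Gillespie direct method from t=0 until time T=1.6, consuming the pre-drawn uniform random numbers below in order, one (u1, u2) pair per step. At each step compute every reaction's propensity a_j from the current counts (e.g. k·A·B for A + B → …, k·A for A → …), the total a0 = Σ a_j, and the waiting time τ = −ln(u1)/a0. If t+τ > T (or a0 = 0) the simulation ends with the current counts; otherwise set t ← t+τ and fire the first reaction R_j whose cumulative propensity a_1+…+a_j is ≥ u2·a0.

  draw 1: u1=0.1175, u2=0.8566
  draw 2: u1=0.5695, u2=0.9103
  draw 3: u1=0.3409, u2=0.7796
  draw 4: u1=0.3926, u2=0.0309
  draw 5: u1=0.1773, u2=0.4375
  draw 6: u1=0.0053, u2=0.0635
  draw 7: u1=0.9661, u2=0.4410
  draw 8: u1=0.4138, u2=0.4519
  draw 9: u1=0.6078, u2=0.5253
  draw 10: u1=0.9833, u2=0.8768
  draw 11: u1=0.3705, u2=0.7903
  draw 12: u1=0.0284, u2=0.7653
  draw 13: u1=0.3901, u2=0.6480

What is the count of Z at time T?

Z at T = 16

t=0.000: D=7 Y=2 R=9 P=7 Z=4
Draw 1: a1=4.704, a2=0.924, a3=4.122, a0=9.750; τ=−ln(0.1175)/9.750=0.220 → t=0.220; u2·a0=0.8566·9.750=8.352; a1+a2=5.628 < 8.352 ≤ a1+…+a3=9.750 → R3 fires; D=7 Y=3 R=8 P=9 Z=4
Draw 2: a1=6.048, a2=1.386, a3=3.664, a0=11.098; τ=−ln(0.5695)/11.098=0.051 → t=0.270; u2·a0=0.9103·11.098=10.103; a1+a2=7.434 < 10.103 ≤ a1+…+a3=11.098 → R3 fires; D=7 Y=4 R=7 P=11 Z=4
Draw 3: a1=7.392, a2=1.848, a3=3.206, a0=12.446; τ=−ln(0.3409)/12.446=0.086 → t=0.357; u2·a0=0.7796·12.446=9.703; a1+a2=9.240 < 9.703 ≤ a1+…+a3=12.446 → R3 fires; D=7 Y=5 R=6 P=13 Z=4
Draw 4: a1=8.736, a2=2.310, a3=2.748, a0=13.794; τ=−ln(0.3926)/13.794=0.068 → t=0.425; u2·a0=0.0309·13.794=0.426 ≤ a1=8.736 → R1 fires; D=6 Y=5 R=6 P=14 Z=6
Draw 5: a1=8.064, a2=2.310, a3=2.748, a0=13.122; τ=−ln(0.1773)/13.122=0.132 → t=0.556; u2·a0=0.4375·13.122=5.741 ≤ a1=8.064 → R1 fires; D=5 Y=5 R=6 P=15 Z=8
Draw 6: a1=7.200, a2=2.310, a3=2.748, a0=12.258; τ=−ln(0.0053)/12.258=0.427 → t=0.984; u2·a0=0.0635·12.258=0.778 ≤ a1=7.200 → R1 fires; D=4 Y=5 R=6 P=16 Z=10
Draw 7: a1=6.144, a2=2.310, a3=2.748, a0=11.202; τ=−ln(0.9661)/11.202=0.003 → t=0.987; u2·a0=0.4410·11.202=4.940 ≤ a1=6.144 → R1 fires; D=3 Y=5 R=6 P=17 Z=12
Draw 8: a1=4.896, a2=2.310, a3=2.748, a0=9.954; τ=−ln(0.4138)/9.954=0.089 → t=1.076; u2·a0=0.4519·9.954=4.498 ≤ a1=4.896 → R1 fires; D=2 Y=5 R=6 P=18 Z=14
Draw 9: a1=3.456, a2=2.310, a3=2.748, a0=8.514; τ=−ln(0.6078)/8.514=0.058 → t=1.134; u2·a0=0.5253·8.514=4.472; a1=3.456 < 4.472 ≤ a1+a2=5.766 → R2 fires; D=3 Y=4 R=6 P=18 Z=15
Draw 10: a1=5.184, a2=1.848, a3=2.748, a0=9.780; τ=−ln(0.9833)/9.780=0.002 → t=1.136; u2·a0=0.8768·9.780=8.575; a1+a2=7.032 < 8.575 ≤ a1+…+a3=9.780 → R3 fires; D=3 Y=5 R=5 P=20 Z=15
Draw 11: a1=5.760, a2=2.310, a3=2.290, a0=10.360; τ=−ln(0.3705)/10.360=0.096 → t=1.232; u2·a0=0.7903·10.360=8.188; a1+a2=8.070 < 8.188 ≤ a1+…+a3=10.360 → R3 fires; D=3 Y=6 R=4 P=22 Z=15
Draw 12: a1=6.336, a2=2.772, a3=1.832, a0=10.940; τ=−ln(0.0284)/10.940=0.326 → t=1.557; u2·a0=0.7653·10.940=8.372; a1=6.336 < 8.372 ≤ a1+a2=9.108 → R2 fires; D=4 Y=5 R=4 P=22 Z=16
Draw 13: a1=8.448, a2=2.310, a3=1.832, a0=12.590; τ=−ln(0.3901)/12.590=0.075 → t=1.632 > T=1.6: stop.
Read off Z at T=1.6: 16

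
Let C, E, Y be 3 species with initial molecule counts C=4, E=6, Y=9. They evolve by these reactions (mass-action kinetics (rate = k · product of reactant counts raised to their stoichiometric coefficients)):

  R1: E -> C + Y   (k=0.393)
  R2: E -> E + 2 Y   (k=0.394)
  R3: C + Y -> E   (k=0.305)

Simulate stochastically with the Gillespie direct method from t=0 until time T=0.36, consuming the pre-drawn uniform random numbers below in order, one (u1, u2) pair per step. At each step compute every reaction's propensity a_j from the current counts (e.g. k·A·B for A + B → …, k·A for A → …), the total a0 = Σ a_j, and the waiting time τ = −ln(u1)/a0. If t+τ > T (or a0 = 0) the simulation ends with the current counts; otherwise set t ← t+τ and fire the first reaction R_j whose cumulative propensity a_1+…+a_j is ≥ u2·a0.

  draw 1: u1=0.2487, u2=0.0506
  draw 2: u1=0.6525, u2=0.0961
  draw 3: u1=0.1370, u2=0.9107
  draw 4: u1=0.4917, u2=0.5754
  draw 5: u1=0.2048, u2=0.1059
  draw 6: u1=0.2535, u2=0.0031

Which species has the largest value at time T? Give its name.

t=0.000: C=4 E=6 Y=9
Draw 1: a1=2.358, a2=2.364, a3=10.980, a0=15.702; τ=−ln(0.2487)/15.702=0.089 → t=0.089; u2·a0=0.0506·15.702=0.795 ≤ a1=2.358 → R1 fires; C=5 E=5 Y=10
Draw 2: a1=1.965, a2=1.970, a3=15.250, a0=19.185; τ=−ln(0.6525)/19.185=0.022 → t=0.111; u2·a0=0.0961·19.185=1.844 ≤ a1=1.965 → R1 fires; C=6 E=4 Y=11
Draw 3: a1=1.572, a2=1.576, a3=20.130, a0=23.278; τ=−ln(0.1370)/23.278=0.085 → t=0.196; u2·a0=0.9107·23.278=21.199; a1+a2=3.148 < 21.199 ≤ a1+…+a3=23.278 → R3 fires; C=5 E=5 Y=10
Draw 4: a1=1.965, a2=1.970, a3=15.250, a0=19.185; τ=−ln(0.4917)/19.185=0.037 → t=0.233; u2·a0=0.5754·19.185=11.039; a1+a2=3.935 < 11.039 ≤ a1+…+a3=19.185 → R3 fires; C=4 E=6 Y=9
Draw 5: a1=2.358, a2=2.364, a3=10.980, a0=15.702; τ=−ln(0.2048)/15.702=0.101 → t=0.334; u2·a0=0.1059·15.702=1.663 ≤ a1=2.358 → R1 fires; C=5 E=5 Y=10
Draw 6: a1=1.965, a2=1.970, a3=15.250, a0=19.185; τ=−ln(0.2535)/19.185=0.072 → t=0.406 > T=0.36: stop.
At T=0.36: C=5 E=5 Y=10; the largest is Y.

Dominant species at T: Y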